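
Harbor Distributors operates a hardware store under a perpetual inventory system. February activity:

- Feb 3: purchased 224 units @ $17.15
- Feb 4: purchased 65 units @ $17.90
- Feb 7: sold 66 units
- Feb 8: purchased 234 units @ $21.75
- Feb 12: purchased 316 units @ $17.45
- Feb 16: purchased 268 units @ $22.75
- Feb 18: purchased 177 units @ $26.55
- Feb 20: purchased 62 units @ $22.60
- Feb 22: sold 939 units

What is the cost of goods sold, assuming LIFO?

Feb 7, 66 sold [LIFO — newest first]: 65 @ $17.90 + 1 @ $17.15 = $1,180.65
Feb 22, 939 sold [LIFO — newest first]: 62 @ $22.60 + 177 @ $26.55 + 268 @ $22.75 + 316 @ $17.45 + 116 @ $21.75 = $20,234.75
Total COGS = $1,180.65 + $20,234.75 = $21,415.40
Ending inventory: 223 @ $17.15 + 118 @ $21.75 = $6,390.95

COGS = $21,415.40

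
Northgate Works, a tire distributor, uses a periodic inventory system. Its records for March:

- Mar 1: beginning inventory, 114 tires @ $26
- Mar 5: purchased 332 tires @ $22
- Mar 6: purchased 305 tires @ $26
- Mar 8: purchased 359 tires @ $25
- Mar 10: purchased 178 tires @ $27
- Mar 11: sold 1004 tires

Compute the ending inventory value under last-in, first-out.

Mar 11, 1004 sold [LIFO — newest first]: 178 @ $27 + 359 @ $25 + 305 @ $26 + 162 @ $22 = $25,275
Ending inventory: 114 @ $26 + 170 @ $22 = $6,704
Check: goods available $31,979 = COGS $25,275 + ending $6,704

Ending inventory = $6,704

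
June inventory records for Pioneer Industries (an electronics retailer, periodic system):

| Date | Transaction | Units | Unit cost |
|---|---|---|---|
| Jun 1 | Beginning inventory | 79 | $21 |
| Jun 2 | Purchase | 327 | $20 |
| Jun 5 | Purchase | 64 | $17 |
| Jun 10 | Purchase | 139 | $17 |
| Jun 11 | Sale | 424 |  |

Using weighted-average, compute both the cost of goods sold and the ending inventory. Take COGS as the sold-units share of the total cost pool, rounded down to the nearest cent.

COGS = $8,111.00; ending inventory = $3,539.00

Jun 11, sell 424: 424/609 × $11,650.00 → $8,111.00
Ending inventory (cost pool remaining) = $3,539.00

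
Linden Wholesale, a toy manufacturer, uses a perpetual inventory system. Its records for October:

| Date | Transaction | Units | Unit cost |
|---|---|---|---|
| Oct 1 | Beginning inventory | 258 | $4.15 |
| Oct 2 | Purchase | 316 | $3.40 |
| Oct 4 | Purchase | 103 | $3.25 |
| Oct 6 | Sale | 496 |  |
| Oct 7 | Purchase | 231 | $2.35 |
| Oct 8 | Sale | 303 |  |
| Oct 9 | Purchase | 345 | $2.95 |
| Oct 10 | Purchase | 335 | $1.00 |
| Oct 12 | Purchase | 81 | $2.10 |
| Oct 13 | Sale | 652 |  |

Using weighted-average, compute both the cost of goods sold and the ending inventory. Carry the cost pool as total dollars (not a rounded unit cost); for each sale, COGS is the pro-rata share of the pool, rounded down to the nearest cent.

COGS = $4,084.02; ending inventory = $461.53

After Oct 1: 258 on hand, pool $1,070.70 (≈ $4.1500 each)
After Oct 2: 574 on hand, pool $2,145.10 (≈ $3.7371 each)
After Oct 4: 677 on hand, pool $2,479.85 (≈ $3.6630 each)
Oct 6, sell 496: 496/677 × $2,479.85 → $1,816.84
After Oct 7: 412 on hand, pool $1,205.86 (≈ $2.9268 each)
Oct 8, sell 303: 303/412 × $1,205.86 → $886.83
After Oct 9: 454 on hand, pool $1,336.78 (≈ $2.9444 each)
After Oct 10: 789 on hand, pool $1,671.78 (≈ $2.1189 each)
After Oct 12: 870 on hand, pool $1,841.88 (≈ $2.1171 each)
Oct 13, sell 652: 652/870 × $1,841.88 → $1,380.35
Total COGS = $1,816.84 + $886.83 + $1,380.35 = $4,084.02
Ending inventory (cost pool remaining) = $461.53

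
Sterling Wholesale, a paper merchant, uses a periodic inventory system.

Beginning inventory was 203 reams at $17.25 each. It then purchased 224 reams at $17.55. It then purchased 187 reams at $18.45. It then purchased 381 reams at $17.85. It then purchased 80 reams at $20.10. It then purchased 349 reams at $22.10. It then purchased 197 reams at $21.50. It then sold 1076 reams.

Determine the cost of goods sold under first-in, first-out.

COGS = $19,314.05

Sale 1 (1076) [FIFO — oldest first]: 203 @ $17.25 + 224 @ $17.55 + 187 @ $18.45 + 381 @ $17.85 + 80 @ $20.10 + 1 @ $22.10 = $19,314.05
Ending inventory: 348 @ $22.10 + 197 @ $21.50 = $11,926.30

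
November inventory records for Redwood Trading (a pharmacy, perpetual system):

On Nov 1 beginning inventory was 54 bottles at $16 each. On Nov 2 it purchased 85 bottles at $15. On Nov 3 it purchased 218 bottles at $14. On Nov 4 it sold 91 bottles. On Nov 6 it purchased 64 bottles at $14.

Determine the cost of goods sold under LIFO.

Nov 4, 91 sold [LIFO — newest first]: 91 @ $14 = $1,274
Ending inventory: 54 @ $16 + 85 @ $15 + 127 @ $14 + 64 @ $14 = $4,813

COGS = $1,274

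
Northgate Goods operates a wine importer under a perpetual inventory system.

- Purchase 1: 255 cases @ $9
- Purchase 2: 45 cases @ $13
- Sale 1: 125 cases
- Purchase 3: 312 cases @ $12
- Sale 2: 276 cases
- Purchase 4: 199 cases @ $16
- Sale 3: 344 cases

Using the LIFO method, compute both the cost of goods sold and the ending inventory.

Sale 1 (125) [LIFO — newest first]: 45 @ $13 + 80 @ $9 = $1,305
Sale 2 (276) [LIFO — newest first]: 276 @ $12 = $3,312
Sale 3 (344) [LIFO — newest first]: 199 @ $16 + 36 @ $12 + 109 @ $9 = $4,597
Total COGS = $1,305 + $3,312 + $4,597 = $9,214
Ending inventory: 66 @ $9 = $594

COGS = $9,214; ending inventory = $594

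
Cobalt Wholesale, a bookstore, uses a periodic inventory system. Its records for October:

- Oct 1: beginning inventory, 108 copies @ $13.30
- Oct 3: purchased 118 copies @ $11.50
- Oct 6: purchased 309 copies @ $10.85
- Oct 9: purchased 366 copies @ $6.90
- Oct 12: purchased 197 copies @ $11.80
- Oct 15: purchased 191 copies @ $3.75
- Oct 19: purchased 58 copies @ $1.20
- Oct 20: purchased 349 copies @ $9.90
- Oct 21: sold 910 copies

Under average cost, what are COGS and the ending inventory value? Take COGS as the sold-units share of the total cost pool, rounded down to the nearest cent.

Oct 21, sell 910: 910/1696 × $15,237.00 → $8,175.51
Ending inventory (cost pool remaining) = $7,061.49

COGS = $8,175.51; ending inventory = $7,061.49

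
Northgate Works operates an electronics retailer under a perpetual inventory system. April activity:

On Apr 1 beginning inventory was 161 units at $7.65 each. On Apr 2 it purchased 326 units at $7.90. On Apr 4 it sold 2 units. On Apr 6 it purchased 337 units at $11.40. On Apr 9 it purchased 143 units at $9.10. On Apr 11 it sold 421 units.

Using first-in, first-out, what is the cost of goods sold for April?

Apr 4, 2 sold [FIFO — oldest first]: 2 @ $7.65 = $15.30
Apr 11, 421 sold [FIFO — oldest first]: 159 @ $7.65 + 262 @ $7.90 = $3,286.15
Total COGS = $15.30 + $3,286.15 = $3,301.45
Ending inventory: 64 @ $7.90 + 337 @ $11.40 + 143 @ $9.10 = $5,648.70

COGS = $3,301.45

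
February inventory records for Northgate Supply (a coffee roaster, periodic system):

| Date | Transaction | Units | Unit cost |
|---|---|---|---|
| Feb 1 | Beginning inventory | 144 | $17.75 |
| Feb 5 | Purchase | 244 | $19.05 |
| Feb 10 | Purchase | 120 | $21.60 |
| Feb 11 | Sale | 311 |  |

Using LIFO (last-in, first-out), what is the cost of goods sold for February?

Feb 11, 311 sold [LIFO — newest first]: 120 @ $21.60 + 191 @ $19.05 = $6,230.55
Ending inventory: 144 @ $17.75 + 53 @ $19.05 = $3,565.65

COGS = $6,230.55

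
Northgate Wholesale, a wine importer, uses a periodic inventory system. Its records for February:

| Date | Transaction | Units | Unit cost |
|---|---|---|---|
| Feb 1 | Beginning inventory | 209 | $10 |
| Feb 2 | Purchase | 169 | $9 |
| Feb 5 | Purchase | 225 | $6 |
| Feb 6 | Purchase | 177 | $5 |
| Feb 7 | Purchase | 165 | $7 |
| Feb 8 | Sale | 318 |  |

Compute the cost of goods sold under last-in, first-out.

COGS = $1,920

Feb 8, 318 sold [LIFO — newest first]: 165 @ $7 + 153 @ $5 = $1,920
Ending inventory: 209 @ $10 + 169 @ $9 + 225 @ $6 + 24 @ $5 = $5,081
Check: goods available $7,001 = COGS $1,920 + ending $5,081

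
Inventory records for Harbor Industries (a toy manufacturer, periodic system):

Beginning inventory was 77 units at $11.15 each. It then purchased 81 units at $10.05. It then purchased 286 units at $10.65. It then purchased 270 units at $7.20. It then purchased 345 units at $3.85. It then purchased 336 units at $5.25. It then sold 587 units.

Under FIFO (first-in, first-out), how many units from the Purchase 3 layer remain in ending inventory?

Sale 1 (587) [FIFO — oldest first]: 77 @ $11.15 + 81 @ $10.05 + 286 @ $10.65 + 143 @ $7.20 = $5,748.10
Ending inventory: 127 @ $7.20 + 345 @ $3.85 + 336 @ $5.25 = $4,006.65
Check: goods available $9,754.75 = COGS $5,748.10 + ending $4,006.65

127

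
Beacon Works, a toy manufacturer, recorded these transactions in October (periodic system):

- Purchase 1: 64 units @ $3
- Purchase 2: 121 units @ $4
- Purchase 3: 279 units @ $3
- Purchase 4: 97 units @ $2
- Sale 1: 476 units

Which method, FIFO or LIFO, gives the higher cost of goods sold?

FIFO

FIFO COGS: 64 @ $3 + 121 @ $4 + 279 @ $3 + 12 @ $2 = $1,537
LIFO COGS: 97 @ $2 + 279 @ $3 + 100 @ $4 = $1,431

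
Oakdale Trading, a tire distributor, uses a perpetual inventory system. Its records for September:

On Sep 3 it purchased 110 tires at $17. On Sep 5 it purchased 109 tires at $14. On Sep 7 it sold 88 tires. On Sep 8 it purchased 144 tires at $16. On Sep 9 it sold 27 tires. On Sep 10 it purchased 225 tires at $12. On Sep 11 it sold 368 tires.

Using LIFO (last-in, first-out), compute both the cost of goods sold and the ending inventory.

Sep 7, 88 sold [LIFO — newest first]: 88 @ $14 = $1,232
Sep 9, 27 sold [LIFO — newest first]: 27 @ $16 = $432
Sep 11, 368 sold [LIFO — newest first]: 225 @ $12 + 117 @ $16 + 21 @ $14 + 5 @ $17 = $4,951
Total COGS = $1,232 + $432 + $4,951 = $6,615
Ending inventory: 105 @ $17 = $1,785
Check: goods available $8,400 = COGS $6,615 + ending $1,785

COGS = $6,615; ending inventory = $1,785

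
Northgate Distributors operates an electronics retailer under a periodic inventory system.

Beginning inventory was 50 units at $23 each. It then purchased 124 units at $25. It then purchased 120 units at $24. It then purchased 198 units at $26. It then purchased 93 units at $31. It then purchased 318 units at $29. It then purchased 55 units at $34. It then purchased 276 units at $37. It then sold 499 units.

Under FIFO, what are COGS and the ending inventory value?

COGS = $12,495; ending inventory = $23,970

Sale 1 (499) [FIFO — oldest first]: 50 @ $23 + 124 @ $25 + 120 @ $24 + 198 @ $26 + 7 @ $31 = $12,495
Ending inventory: 86 @ $31 + 318 @ $29 + 55 @ $34 + 276 @ $37 = $23,970
Check: goods available $36,465 = COGS $12,495 + ending $23,970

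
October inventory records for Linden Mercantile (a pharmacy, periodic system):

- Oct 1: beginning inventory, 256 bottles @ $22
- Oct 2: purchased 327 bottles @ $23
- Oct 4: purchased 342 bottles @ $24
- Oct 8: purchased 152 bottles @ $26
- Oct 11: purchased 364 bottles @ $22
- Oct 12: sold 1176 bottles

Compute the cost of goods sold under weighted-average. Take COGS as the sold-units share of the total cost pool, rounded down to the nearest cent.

COGS = $27,193.26

Oct 12, sell 1176: 1176/1441 × $33,321.00 → $27,193.26
Ending inventory (cost pool remaining) = $6,127.74
Check: goods available $33,321.00 = COGS $27,193.26 + ending $6,127.74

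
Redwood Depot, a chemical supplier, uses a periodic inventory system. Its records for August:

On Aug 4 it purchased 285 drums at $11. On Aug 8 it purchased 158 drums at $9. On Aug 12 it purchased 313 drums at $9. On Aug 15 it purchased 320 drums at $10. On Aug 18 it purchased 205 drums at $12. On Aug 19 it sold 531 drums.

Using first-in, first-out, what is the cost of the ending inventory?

Ending inventory = $7,685

Aug 19, 531 sold [FIFO — oldest first]: 285 @ $11 + 158 @ $9 + 88 @ $9 = $5,349
Ending inventory: 225 @ $9 + 320 @ $10 + 205 @ $12 = $7,685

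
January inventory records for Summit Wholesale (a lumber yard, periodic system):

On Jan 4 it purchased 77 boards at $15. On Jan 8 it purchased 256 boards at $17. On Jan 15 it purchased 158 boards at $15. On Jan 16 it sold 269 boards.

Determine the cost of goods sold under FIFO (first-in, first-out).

Jan 16, 269 sold [FIFO — oldest first]: 77 @ $15 + 192 @ $17 = $4,419
Ending inventory: 64 @ $17 + 158 @ $15 = $3,458
Check: goods available $7,877 = COGS $4,419 + ending $3,458

COGS = $4,419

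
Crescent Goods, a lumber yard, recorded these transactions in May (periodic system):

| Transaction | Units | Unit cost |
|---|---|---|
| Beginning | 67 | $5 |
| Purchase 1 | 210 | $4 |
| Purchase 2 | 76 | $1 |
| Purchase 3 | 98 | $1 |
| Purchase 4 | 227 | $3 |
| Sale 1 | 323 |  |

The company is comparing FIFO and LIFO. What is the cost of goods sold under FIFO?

FIFO COGS: 67 @ $5 + 210 @ $4 + 46 @ $1 = $1,221
LIFO COGS: 227 @ $3 + 96 @ $1 = $777

COGS = $1,221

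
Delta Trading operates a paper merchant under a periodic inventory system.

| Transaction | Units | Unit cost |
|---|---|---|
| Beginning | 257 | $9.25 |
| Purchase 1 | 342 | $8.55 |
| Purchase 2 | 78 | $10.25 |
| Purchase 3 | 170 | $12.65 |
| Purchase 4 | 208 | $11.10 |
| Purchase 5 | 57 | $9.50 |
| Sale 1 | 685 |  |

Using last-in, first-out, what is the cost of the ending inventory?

Sale 1 (685) [LIFO — newest first]: 57 @ $9.50 + 208 @ $11.10 + 170 @ $12.65 + 78 @ $10.25 + 172 @ $8.55 = $7,270.90
Ending inventory: 257 @ $9.25 + 170 @ $8.55 = $3,830.75
Check: goods available $11,101.65 = COGS $7,270.90 + ending $3,830.75

Ending inventory = $3,830.75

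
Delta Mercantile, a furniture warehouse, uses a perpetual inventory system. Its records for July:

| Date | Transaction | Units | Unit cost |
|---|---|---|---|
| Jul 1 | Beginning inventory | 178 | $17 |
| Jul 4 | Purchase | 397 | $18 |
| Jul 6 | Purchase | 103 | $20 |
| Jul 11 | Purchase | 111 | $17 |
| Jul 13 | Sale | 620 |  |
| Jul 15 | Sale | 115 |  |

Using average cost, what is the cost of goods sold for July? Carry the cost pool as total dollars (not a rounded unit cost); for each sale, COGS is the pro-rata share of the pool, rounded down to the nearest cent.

After Jul 1: 178 on hand, pool $3,026.00 (≈ $17.0000 each)
After Jul 4: 575 on hand, pool $10,172.00 (≈ $17.6904 each)
After Jul 6: 678 on hand, pool $12,232.00 (≈ $18.0413 each)
After Jul 11: 789 on hand, pool $14,119.00 (≈ $17.8948 each)
Jul 13, sell 620: 620/789 × $14,119.00 → $11,094.77
Jul 15, sell 115: 115/169 × $3,024.23 → $2,057.90
Total COGS = $11,094.77 + $2,057.90 = $13,152.67
Ending inventory (cost pool remaining) = $966.33

COGS = $13,152.67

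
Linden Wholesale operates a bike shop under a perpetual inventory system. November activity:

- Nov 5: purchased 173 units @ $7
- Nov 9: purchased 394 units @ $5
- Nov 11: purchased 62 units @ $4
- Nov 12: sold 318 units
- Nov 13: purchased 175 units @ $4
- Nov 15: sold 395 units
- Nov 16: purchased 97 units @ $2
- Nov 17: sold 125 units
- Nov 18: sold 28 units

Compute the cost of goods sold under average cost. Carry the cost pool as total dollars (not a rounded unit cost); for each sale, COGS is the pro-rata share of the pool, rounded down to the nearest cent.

COGS = $4,203.37

After Nov 5: 173 on hand, pool $1,211.00 (≈ $7.0000 each)
After Nov 9: 567 on hand, pool $3,181.00 (≈ $5.6102 each)
After Nov 11: 629 on hand, pool $3,429.00 (≈ $5.4515 each)
Nov 12, sell 318: 318/629 × $3,429.00 → $1,733.58
After Nov 13: 486 on hand, pool $2,395.42 (≈ $4.9288 each)
Nov 15, sell 395: 395/486 × $2,395.42 → $1,946.89
After Nov 16: 188 on hand, pool $642.53 (≈ $3.4177 each)
Nov 17, sell 125: 125/188 × $642.53 → $427.21
Nov 18, sell 28: 28/63 × $215.32 → $95.69
Total COGS = $1,733.58 + $1,946.89 + $427.21 + $95.69 = $4,203.37
Ending inventory (cost pool remaining) = $119.63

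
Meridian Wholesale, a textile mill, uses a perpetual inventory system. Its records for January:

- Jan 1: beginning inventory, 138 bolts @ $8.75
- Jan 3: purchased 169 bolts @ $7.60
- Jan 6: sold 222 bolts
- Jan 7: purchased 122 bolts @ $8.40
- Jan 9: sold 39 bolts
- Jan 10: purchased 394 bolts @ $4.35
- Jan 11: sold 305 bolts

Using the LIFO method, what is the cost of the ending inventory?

Jan 6, 222 sold [LIFO — newest first]: 169 @ $7.60 + 53 @ $8.75 = $1,748.15
Jan 9, 39 sold [LIFO — newest first]: 39 @ $8.40 = $327.60
Jan 11, 305 sold [LIFO — newest first]: 305 @ $4.35 = $1,326.75
Total COGS = $1,748.15 + $327.60 + $1,326.75 = $3,402.50
Ending inventory: 85 @ $8.75 + 83 @ $8.40 + 89 @ $4.35 = $1,828.10
Check: goods available $5,230.60 = COGS $3,402.50 + ending $1,828.10

Ending inventory = $1,828.10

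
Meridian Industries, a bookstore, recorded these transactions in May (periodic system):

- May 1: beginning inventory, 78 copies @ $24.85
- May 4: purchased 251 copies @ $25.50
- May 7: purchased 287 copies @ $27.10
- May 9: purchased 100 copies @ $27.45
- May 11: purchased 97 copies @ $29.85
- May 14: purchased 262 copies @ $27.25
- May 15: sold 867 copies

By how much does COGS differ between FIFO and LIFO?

$414.70

FIFO COGS: 78 @ $24.85 + 251 @ $25.50 + 287 @ $27.10 + 100 @ $27.45 + 97 @ $29.85 + 54 @ $27.25 = $23,228.45
LIFO COGS: 262 @ $27.25 + 97 @ $29.85 + 100 @ $27.45 + 287 @ $27.10 + 121 @ $25.50 = $23,643.15
Difference = |$23,228.45 − $23,643.15| = $414.70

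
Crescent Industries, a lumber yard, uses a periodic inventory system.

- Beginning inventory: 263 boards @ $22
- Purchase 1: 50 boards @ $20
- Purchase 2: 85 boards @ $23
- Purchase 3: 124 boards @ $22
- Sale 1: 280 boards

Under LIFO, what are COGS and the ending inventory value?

COGS = $6,145; ending inventory = $5,324

Sale 1 (280) [LIFO — newest first]: 124 @ $22 + 85 @ $23 + 50 @ $20 + 21 @ $22 = $6,145
Ending inventory: 242 @ $22 = $5,324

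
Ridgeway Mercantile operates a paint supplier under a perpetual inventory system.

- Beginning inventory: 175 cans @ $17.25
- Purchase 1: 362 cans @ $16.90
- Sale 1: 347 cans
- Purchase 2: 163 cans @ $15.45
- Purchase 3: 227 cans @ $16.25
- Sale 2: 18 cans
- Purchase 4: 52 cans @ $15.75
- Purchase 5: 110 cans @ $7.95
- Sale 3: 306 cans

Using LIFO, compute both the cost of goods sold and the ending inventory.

Sale 1 (347) [LIFO — newest first]: 347 @ $16.90 = $5,864.30
Sale 2 (18) [LIFO — newest first]: 18 @ $16.25 = $292.50
Sale 3 (306) [LIFO — newest first]: 110 @ $7.95 + 52 @ $15.75 + 144 @ $16.25 = $4,033.50
Total COGS = $5,864.30 + $292.50 + $4,033.50 = $10,190.30
Ending inventory: 175 @ $17.25 + 15 @ $16.90 + 163 @ $15.45 + 65 @ $16.25 = $6,846.85
Check: goods available $17,037.15 = COGS $10,190.30 + ending $6,846.85

COGS = $10,190.30; ending inventory = $6,846.85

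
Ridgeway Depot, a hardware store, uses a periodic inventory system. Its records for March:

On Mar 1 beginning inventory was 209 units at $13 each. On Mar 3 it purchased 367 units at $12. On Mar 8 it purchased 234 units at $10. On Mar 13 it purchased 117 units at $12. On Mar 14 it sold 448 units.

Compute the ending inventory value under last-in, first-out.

Ending inventory = $5,957

Mar 14, 448 sold [LIFO — newest first]: 117 @ $12 + 234 @ $10 + 97 @ $12 = $4,908
Ending inventory: 209 @ $13 + 270 @ $12 = $5,957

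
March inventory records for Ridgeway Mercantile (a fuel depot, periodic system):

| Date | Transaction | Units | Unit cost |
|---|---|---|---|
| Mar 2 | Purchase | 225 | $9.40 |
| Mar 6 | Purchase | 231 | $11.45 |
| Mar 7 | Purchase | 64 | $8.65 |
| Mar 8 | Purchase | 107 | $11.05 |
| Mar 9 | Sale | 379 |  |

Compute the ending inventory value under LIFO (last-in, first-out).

Ending inventory = $2,378.35

Mar 9, 379 sold [LIFO — newest first]: 107 @ $11.05 + 64 @ $8.65 + 208 @ $11.45 = $4,117.55
Ending inventory: 225 @ $9.40 + 23 @ $11.45 = $2,378.35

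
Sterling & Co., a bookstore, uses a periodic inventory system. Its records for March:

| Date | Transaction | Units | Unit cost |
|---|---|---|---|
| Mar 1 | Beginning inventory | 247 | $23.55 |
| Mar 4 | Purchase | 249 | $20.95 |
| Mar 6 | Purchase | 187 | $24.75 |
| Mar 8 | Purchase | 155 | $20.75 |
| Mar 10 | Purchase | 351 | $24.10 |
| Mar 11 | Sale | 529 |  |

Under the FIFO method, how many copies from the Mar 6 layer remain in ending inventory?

Mar 11, 529 sold [FIFO — oldest first]: 247 @ $23.55 + 249 @ $20.95 + 33 @ $24.75 = $11,850.15
Ending inventory: 154 @ $24.75 + 155 @ $20.75 + 351 @ $24.10 = $15,486.85
Check: goods available $27,337.00 = COGS $11,850.15 + ending $15,486.85

154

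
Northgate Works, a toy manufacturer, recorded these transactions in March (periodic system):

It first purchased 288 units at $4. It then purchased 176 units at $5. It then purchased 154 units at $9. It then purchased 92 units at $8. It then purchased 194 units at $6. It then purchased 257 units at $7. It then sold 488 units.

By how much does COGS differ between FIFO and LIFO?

FIFO COGS: 288 @ $4 + 176 @ $5 + 24 @ $9 = $2,248
LIFO COGS: 257 @ $7 + 194 @ $6 + 37 @ $8 = $3,259
Difference = |$2,248 − $3,259| = $1,011

$1,011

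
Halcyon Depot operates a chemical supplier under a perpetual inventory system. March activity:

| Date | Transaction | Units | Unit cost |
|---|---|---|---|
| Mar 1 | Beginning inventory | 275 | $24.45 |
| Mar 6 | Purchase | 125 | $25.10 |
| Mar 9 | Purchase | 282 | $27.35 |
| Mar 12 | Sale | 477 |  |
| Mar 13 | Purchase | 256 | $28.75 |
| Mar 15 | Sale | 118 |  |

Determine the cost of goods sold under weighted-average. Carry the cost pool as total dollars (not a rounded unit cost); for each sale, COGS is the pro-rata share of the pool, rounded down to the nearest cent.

COGS = $15,527.49

After Mar 1: 275 on hand, pool $6,723.75 (≈ $24.4500 each)
After Mar 6: 400 on hand, pool $9,861.25 (≈ $24.6531 each)
After Mar 9: 682 on hand, pool $17,573.95 (≈ $25.7683 each)
Mar 12, sell 477: 477/682 × $17,573.95 → $12,291.45
After Mar 13: 461 on hand, pool $12,642.50 (≈ $27.4241 each)
Mar 15, sell 118: 118/461 × $12,642.50 → $3,236.04
Total COGS = $12,291.45 + $3,236.04 = $15,527.49
Ending inventory (cost pool remaining) = $9,406.46
Check: goods available $24,933.95 = COGS $15,527.49 + ending $9,406.46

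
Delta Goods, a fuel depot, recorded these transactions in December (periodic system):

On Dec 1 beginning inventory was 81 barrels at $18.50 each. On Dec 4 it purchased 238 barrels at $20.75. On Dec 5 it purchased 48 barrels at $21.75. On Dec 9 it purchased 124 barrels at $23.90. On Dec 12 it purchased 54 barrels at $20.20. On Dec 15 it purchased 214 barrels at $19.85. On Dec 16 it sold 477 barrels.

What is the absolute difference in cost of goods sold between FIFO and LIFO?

FIFO COGS: 81 @ $18.50 + 238 @ $20.75 + 48 @ $21.75 + 110 @ $23.90 = $10,110.00
LIFO COGS: 214 @ $19.85 + 54 @ $20.20 + 124 @ $23.90 + 48 @ $21.75 + 37 @ $20.75 = $10,114.05
Difference = |$10,110.00 − $10,114.05| = $4.05

$4.05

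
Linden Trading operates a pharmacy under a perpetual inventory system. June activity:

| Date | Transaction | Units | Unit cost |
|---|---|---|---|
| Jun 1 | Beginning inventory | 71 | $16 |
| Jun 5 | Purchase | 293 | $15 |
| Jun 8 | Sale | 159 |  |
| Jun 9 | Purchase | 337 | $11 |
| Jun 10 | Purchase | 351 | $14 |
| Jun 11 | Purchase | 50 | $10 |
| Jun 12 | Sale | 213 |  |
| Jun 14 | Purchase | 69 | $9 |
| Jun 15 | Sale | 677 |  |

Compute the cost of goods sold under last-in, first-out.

Jun 8, 159 sold [LIFO — newest first]: 159 @ $15 = $2,385
Jun 12, 213 sold [LIFO — newest first]: 50 @ $10 + 163 @ $14 = $2,782
Jun 15, 677 sold [LIFO — newest first]: 69 @ $9 + 188 @ $14 + 337 @ $11 + 83 @ $15 = $8,205
Total COGS = $2,385 + $2,782 + $8,205 = $13,372
Ending inventory: 71 @ $16 + 51 @ $15 = $1,901
Check: goods available $15,273 = COGS $13,372 + ending $1,901

COGS = $13,372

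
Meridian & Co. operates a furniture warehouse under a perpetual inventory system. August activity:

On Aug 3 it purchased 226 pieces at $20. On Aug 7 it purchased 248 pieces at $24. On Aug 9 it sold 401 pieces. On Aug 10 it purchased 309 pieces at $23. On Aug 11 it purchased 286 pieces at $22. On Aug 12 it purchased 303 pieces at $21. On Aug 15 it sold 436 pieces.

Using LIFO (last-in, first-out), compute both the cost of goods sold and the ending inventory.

COGS = $18,301; ending inventory = $11,933

Aug 9, 401 sold [LIFO — newest first]: 248 @ $24 + 153 @ $20 = $9,012
Aug 15, 436 sold [LIFO — newest first]: 303 @ $21 + 133 @ $22 = $9,289
Total COGS = $9,012 + $9,289 = $18,301
Ending inventory: 73 @ $20 + 309 @ $23 + 153 @ $22 = $11,933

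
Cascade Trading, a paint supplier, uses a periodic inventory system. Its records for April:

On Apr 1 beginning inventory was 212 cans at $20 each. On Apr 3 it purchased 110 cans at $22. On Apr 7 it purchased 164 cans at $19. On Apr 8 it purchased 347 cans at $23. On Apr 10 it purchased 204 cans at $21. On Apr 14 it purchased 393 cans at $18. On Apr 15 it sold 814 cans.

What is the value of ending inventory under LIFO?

Ending inventory = $12,766

Apr 15, 814 sold [LIFO — newest first]: 393 @ $18 + 204 @ $21 + 217 @ $23 = $16,349
Ending inventory: 212 @ $20 + 110 @ $22 + 164 @ $19 + 130 @ $23 = $12,766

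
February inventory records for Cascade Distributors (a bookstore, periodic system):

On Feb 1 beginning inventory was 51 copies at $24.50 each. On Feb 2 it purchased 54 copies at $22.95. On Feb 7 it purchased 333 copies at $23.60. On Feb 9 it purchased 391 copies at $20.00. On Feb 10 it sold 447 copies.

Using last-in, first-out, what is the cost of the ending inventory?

Feb 10, 447 sold [LIFO — newest first]: 391 @ $20.00 + 56 @ $23.60 = $9,141.60
Ending inventory: 51 @ $24.50 + 54 @ $22.95 + 277 @ $23.60 = $9,026.00
Check: goods available $18,167.60 = COGS $9,141.60 + ending $9,026.00

Ending inventory = $9,026.00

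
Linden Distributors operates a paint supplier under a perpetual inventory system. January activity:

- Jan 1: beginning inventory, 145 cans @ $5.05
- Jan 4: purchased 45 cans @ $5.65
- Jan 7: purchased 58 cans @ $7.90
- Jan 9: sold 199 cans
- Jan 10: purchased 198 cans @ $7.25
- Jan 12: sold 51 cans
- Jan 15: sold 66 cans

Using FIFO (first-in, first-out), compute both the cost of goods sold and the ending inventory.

COGS = $1,937.70; ending inventory = $942.50

Jan 9, 199 sold [FIFO — oldest first]: 145 @ $5.05 + 45 @ $5.65 + 9 @ $7.90 = $1,057.60
Jan 12, 51 sold [FIFO — oldest first]: 49 @ $7.90 + 2 @ $7.25 = $401.60
Jan 15, 66 sold [FIFO — oldest first]: 66 @ $7.25 = $478.50
Total COGS = $1,057.60 + $401.60 + $478.50 = $1,937.70
Ending inventory: 130 @ $7.25 = $942.50
Check: goods available $2,880.20 = COGS $1,937.70 + ending $942.50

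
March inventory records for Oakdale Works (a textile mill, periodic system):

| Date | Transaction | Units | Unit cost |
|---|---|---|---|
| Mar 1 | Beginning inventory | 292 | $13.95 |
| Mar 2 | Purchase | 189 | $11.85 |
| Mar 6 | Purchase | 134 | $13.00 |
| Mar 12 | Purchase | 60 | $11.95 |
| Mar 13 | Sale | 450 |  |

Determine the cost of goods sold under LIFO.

Mar 13, 450 sold [LIFO — newest first]: 60 @ $11.95 + 134 @ $13.00 + 189 @ $11.85 + 67 @ $13.95 = $5,633.30
Ending inventory: 225 @ $13.95 = $3,138.75

COGS = $5,633.30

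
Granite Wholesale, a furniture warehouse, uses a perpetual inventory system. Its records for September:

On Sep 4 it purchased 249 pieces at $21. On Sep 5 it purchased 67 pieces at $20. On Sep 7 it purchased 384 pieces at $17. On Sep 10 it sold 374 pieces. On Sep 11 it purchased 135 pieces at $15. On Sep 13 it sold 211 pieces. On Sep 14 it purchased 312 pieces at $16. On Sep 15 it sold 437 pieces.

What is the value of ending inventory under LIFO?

Sep 10, 374 sold [LIFO — newest first]: 374 @ $17 = $6,358
Sep 13, 211 sold [LIFO — newest first]: 135 @ $15 + 10 @ $17 + 66 @ $20 = $3,515
Sep 15, 437 sold [LIFO — newest first]: 312 @ $16 + 1 @ $20 + 124 @ $21 = $7,616
Total COGS = $6,358 + $3,515 + $7,616 = $17,489
Ending inventory: 125 @ $21 = $2,625
Check: goods available $20,114 = COGS $17,489 + ending $2,625

Ending inventory = $2,625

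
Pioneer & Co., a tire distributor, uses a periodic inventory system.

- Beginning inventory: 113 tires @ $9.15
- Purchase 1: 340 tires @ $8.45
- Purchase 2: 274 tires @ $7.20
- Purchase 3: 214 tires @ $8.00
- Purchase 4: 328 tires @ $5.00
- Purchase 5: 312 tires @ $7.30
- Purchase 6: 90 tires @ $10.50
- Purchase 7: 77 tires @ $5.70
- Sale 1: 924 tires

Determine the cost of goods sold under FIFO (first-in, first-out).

COGS = $7,455.75

Sale 1 (924) [FIFO — oldest first]: 113 @ $9.15 + 340 @ $8.45 + 274 @ $7.20 + 197 @ $8.00 = $7,455.75
Ending inventory: 17 @ $8.00 + 328 @ $5.00 + 312 @ $7.30 + 90 @ $10.50 + 77 @ $5.70 = $5,437.50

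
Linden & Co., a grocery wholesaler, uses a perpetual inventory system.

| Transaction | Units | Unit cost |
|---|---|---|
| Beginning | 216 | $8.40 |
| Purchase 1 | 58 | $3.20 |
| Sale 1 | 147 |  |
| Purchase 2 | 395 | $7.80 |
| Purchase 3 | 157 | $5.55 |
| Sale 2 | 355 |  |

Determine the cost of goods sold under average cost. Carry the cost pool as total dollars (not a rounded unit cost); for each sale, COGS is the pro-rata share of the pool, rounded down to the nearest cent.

COGS = $3,624.05

After Beginning: 216 on hand, pool $1,814.40 (≈ $8.4000 each)
After Purchase 1: 274 on hand, pool $2,000.00 (≈ $7.2993 each)
Sale 1, sell 147: 147/274 × $2,000.00 → $1,072.99
After Purchase 2: 522 on hand, pool $4,008.01 (≈ $7.6782 each)
After Purchase 3: 679 on hand, pool $4,879.36 (≈ $7.1861 each)
Sale 2, sell 355: 355/679 × $4,879.36 → $2,551.06
Total COGS = $1,072.99 + $2,551.06 = $3,624.05
Ending inventory (cost pool remaining) = $2,328.30
Check: goods available $5,952.35 = COGS $3,624.05 + ending $2,328.30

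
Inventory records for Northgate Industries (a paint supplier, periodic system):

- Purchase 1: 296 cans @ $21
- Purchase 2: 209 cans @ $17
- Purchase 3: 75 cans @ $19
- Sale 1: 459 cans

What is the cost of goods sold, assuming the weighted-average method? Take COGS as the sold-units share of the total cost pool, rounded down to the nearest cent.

Sale 1, sell 459: 459/580 × $11,194.00 → $8,858.70
Ending inventory (cost pool remaining) = $2,335.30
Check: goods available $11,194.00 = COGS $8,858.70 + ending $2,335.30

COGS = $8,858.70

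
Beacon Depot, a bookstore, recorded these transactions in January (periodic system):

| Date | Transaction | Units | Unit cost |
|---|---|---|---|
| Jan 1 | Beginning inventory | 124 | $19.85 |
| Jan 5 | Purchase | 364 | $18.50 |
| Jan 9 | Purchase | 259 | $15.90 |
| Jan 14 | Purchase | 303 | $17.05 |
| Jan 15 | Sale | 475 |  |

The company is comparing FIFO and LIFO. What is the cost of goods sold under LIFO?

COGS = $7,900.95

FIFO COGS: 124 @ $19.85 + 351 @ $18.50 = $8,954.90
LIFO COGS: 303 @ $17.05 + 172 @ $15.90 = $7,900.95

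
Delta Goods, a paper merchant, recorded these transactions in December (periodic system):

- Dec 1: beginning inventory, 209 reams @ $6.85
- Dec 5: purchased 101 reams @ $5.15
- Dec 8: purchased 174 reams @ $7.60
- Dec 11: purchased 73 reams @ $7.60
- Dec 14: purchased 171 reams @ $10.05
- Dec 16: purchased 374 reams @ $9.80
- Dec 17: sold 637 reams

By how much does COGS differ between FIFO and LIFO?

$1,449.95

FIFO COGS: 209 @ $6.85 + 101 @ $5.15 + 174 @ $7.60 + 73 @ $7.60 + 80 @ $10.05 = $4,633.00
LIFO COGS: 374 @ $9.80 + 171 @ $10.05 + 73 @ $7.60 + 19 @ $7.60 = $6,082.95
Difference = |$4,633.00 − $6,082.95| = $1,449.95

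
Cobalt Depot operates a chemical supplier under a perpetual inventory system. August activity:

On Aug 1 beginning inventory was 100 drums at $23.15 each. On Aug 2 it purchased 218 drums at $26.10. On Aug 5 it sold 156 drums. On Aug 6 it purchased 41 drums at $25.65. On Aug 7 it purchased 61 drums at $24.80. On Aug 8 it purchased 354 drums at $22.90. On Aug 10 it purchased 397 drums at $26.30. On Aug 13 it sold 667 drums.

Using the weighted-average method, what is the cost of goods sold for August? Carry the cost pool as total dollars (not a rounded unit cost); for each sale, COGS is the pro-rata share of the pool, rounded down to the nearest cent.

After Aug 1: 100 on hand, pool $2,315.00 (≈ $23.1500 each)
After Aug 2: 318 on hand, pool $8,004.80 (≈ $25.1723 each)
Aug 5, sell 156: 156/318 × $8,004.80 → $3,926.88
After Aug 6: 203 on hand, pool $5,129.57 (≈ $25.2688 each)
After Aug 7: 264 on hand, pool $6,642.37 (≈ $25.1605 each)
After Aug 8: 618 on hand, pool $14,748.97 (≈ $23.8656 each)
After Aug 10: 1015 on hand, pool $25,190.07 (≈ $24.8178 each)
Aug 13, sell 667: 667/1015 × $25,190.07 → $16,553.47
Total COGS = $3,926.88 + $16,553.47 = $20,480.35
Ending inventory (cost pool remaining) = $8,636.60
Check: goods available $29,116.95 = COGS $20,480.35 + ending $8,636.60

COGS = $20,480.35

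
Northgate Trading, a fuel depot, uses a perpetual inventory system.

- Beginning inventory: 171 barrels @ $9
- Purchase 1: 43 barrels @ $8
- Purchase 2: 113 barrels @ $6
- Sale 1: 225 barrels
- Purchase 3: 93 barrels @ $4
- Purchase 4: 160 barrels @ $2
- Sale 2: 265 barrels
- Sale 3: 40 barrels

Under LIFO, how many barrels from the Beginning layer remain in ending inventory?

50

Sale 1 (225) [LIFO — newest first]: 113 @ $6 + 43 @ $8 + 69 @ $9 = $1,643
Sale 2 (265) [LIFO — newest first]: 160 @ $2 + 93 @ $4 + 12 @ $9 = $800
Sale 3 (40) [LIFO — newest first]: 40 @ $9 = $360
Total COGS = $1,643 + $800 + $360 = $2,803
Ending inventory: 50 @ $9 = $450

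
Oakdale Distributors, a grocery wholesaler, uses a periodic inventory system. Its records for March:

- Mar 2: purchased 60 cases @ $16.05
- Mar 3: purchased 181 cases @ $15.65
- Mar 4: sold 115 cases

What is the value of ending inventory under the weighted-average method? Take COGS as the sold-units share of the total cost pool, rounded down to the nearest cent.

Ending inventory = $1,984.45

Mar 4, sell 115: 115/241 × $3,795.65 → $1,811.20
Ending inventory (cost pool remaining) = $1,984.45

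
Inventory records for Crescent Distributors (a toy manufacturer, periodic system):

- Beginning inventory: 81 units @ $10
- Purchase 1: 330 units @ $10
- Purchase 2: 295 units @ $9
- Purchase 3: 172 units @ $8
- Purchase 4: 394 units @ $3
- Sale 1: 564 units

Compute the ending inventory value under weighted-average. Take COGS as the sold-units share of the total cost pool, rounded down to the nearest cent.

Sale 1, sell 564: 564/1272 × $9,323.00 → $4,133.78
Ending inventory (cost pool remaining) = $5,189.22

Ending inventory = $5,189.22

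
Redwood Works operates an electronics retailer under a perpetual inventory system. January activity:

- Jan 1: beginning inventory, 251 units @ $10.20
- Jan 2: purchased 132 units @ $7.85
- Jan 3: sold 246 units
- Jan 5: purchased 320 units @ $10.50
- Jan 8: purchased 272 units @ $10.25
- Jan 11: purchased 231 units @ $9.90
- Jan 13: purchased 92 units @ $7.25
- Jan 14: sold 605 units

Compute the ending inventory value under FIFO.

Jan 3, 246 sold [FIFO — oldest first]: 246 @ $10.20 = $2,509.20
Jan 14, 605 sold [FIFO — oldest first]: 5 @ $10.20 + 132 @ $7.85 + 320 @ $10.50 + 148 @ $10.25 = $5,964.20
Total COGS = $2,509.20 + $5,964.20 = $8,473.40
Ending inventory: 124 @ $10.25 + 231 @ $9.90 + 92 @ $7.25 = $4,224.90
Check: goods available $12,698.30 = COGS $8,473.40 + ending $4,224.90

Ending inventory = $4,224.90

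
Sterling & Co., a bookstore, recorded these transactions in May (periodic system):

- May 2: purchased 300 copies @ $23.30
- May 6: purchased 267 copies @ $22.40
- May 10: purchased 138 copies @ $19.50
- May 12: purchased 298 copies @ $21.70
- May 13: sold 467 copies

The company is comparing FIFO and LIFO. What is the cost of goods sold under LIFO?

FIFO COGS: 300 @ $23.30 + 167 @ $22.40 = $10,730.80
LIFO COGS: 298 @ $21.70 + 138 @ $19.50 + 31 @ $22.40 = $9,852.00

COGS = $9,852.00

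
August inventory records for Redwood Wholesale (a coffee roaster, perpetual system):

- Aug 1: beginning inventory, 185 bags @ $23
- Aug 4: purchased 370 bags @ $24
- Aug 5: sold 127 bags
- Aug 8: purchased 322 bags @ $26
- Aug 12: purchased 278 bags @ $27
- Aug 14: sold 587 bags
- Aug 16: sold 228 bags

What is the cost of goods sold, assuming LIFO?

COGS = $24,086

Aug 5, 127 sold [LIFO — newest first]: 127 @ $24 = $3,048
Aug 14, 587 sold [LIFO — newest first]: 278 @ $27 + 309 @ $26 = $15,540
Aug 16, 228 sold [LIFO — newest first]: 13 @ $26 + 215 @ $24 = $5,498
Total COGS = $3,048 + $15,540 + $5,498 = $24,086
Ending inventory: 185 @ $23 + 28 @ $24 = $4,927
Check: goods available $29,013 = COGS $24,086 + ending $4,927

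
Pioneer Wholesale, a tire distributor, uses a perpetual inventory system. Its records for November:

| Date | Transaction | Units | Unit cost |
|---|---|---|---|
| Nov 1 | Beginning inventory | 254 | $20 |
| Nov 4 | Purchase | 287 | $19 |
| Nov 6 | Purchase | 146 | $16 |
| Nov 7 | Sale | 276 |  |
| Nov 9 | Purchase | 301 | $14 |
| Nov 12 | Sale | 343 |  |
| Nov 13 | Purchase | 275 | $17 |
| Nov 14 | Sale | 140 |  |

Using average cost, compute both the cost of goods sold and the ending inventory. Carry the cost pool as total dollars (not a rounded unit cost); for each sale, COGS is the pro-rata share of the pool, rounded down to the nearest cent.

COGS = $13,267.49; ending inventory = $8,490.51

After Nov 1: 254 on hand, pool $5,080.00 (≈ $20.0000 each)
After Nov 4: 541 on hand, pool $10,533.00 (≈ $19.4695 each)
After Nov 6: 687 on hand, pool $12,869.00 (≈ $18.7322 each)
Nov 7, sell 276: 276/687 × $12,869.00 → $5,170.07
After Nov 9: 712 on hand, pool $11,912.93 (≈ $16.7316 each)
Nov 12, sell 343: 343/712 × $11,912.93 → $5,738.95
After Nov 13: 644 on hand, pool $10,848.98 (≈ $16.8462 each)
Nov 14, sell 140: 140/644 × $10,848.98 → $2,358.47
Total COGS = $5,170.07 + $5,738.95 + $2,358.47 = $13,267.49
Ending inventory (cost pool remaining) = $8,490.51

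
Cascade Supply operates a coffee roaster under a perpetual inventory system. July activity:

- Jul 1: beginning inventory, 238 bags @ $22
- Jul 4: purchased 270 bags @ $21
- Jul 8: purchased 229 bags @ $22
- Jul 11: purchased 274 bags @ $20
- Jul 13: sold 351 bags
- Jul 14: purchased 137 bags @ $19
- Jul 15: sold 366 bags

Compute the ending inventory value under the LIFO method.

Jul 13, 351 sold [LIFO — newest first]: 274 @ $20 + 77 @ $22 = $7,174
Jul 15, 366 sold [LIFO — newest first]: 137 @ $19 + 152 @ $22 + 77 @ $21 = $7,564
Total COGS = $7,174 + $7,564 = $14,738
Ending inventory: 238 @ $22 + 193 @ $21 = $9,289
Check: goods available $24,027 = COGS $14,738 + ending $9,289

Ending inventory = $9,289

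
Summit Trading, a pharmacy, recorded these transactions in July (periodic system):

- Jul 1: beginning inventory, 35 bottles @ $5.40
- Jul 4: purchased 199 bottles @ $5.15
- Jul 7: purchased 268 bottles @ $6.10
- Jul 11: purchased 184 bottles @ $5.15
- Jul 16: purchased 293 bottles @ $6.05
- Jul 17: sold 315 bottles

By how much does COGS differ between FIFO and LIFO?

FIFO COGS: 35 @ $5.40 + 199 @ $5.15 + 81 @ $6.10 = $1,707.95
LIFO COGS: 293 @ $6.05 + 22 @ $5.15 = $1,885.95
Difference = |$1,707.95 − $1,885.95| = $178.00

$178.00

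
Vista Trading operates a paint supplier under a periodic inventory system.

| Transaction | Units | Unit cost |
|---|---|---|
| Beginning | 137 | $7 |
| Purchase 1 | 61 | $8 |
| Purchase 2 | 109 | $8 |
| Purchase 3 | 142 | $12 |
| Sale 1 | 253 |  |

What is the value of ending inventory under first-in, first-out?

Ending inventory = $2,136

Sale 1 (253) [FIFO — oldest first]: 137 @ $7 + 61 @ $8 + 55 @ $8 = $1,887
Ending inventory: 54 @ $8 + 142 @ $12 = $2,136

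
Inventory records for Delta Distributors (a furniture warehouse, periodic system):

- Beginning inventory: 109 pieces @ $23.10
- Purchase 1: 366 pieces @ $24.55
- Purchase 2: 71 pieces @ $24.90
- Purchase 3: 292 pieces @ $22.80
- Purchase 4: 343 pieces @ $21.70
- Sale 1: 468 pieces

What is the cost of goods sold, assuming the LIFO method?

Sale 1 (468) [LIFO — newest first]: 343 @ $21.70 + 125 @ $22.80 = $10,293.10
Ending inventory: 109 @ $23.10 + 366 @ $24.55 + 71 @ $24.90 + 167 @ $22.80 = $17,078.70
Check: goods available $27,371.80 = COGS $10,293.10 + ending $17,078.70

COGS = $10,293.10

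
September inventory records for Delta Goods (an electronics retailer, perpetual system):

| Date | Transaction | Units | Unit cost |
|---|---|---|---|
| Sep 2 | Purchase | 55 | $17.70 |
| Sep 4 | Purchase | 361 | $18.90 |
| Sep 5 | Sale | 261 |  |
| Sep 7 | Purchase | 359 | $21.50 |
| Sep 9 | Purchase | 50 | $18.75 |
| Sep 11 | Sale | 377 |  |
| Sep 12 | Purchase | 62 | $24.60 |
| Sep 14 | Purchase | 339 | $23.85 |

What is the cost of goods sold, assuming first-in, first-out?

COGS = $12,569.40

Sep 5, 261 sold [FIFO — oldest first]: 55 @ $17.70 + 206 @ $18.90 = $4,866.90
Sep 11, 377 sold [FIFO — oldest first]: 155 @ $18.90 + 222 @ $21.50 = $7,702.50
Total COGS = $4,866.90 + $7,702.50 = $12,569.40
Ending inventory: 137 @ $21.50 + 50 @ $18.75 + 62 @ $24.60 + 339 @ $23.85 = $13,493.35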